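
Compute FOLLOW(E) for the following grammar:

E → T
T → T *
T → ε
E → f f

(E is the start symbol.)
E is the start symbol, so $ ∈ FOLLOW(E).
E does not occur on any right-hand side.

Taking the union: FOLLOW(E) = { $ }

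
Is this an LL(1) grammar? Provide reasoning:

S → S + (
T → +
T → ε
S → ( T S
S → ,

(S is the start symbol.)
No. Predict set conflict for S: { '(' }

Relevant sets:
  FIRST(S) = { '(', ',' }
  FOLLOW(T) = { '(', ',' }

For S:
  PREDICT(S → S '+' '(') = { '(', ',' }
  PREDICT(S → '(' T S) = { '(' }
  PREDICT(S → ',') = { ',' }
For T:
  PREDICT(T → '+') = { '+' }
  PREDICT(T → ε) = { '(', ',' }

Conflict found: Predict set conflict for S: { '(' }
The grammar is NOT LL(1).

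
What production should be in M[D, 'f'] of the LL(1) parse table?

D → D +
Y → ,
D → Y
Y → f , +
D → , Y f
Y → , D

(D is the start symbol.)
D → D +, D → Y

To find M[D, 'f'], we find productions for D where 'f' is in the predict set (PREDICT(N → α) = (FIRST(α) \ {ε}) ∪ (FOLLOW(N) if α ⇒* ε)).

Relevant sets:
  FIRST(D) = { ',', 'f' }
  FIRST(Y) = { ',', 'f' }

D → D +: PREDICT = { ',', 'f' }
  'f' is in predict set, so this production goes in M[D, 'f']
D → Y: PREDICT = { ',', 'f' }
  'f' is in predict set, so this production goes in M[D, 'f']
D → , Y f: PREDICT = { ',' }

M[D, 'f'] = D → D +, D → Y  (a multiply-defined cell — the grammar is not LL(1))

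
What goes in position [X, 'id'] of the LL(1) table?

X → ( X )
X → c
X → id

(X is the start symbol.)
X → id

To find M[X, 'id'], we find productions for X where 'id' is in the predict set (PREDICT(N → α) = (FIRST(α) \ {ε}) ∪ (FOLLOW(N) if α ⇒* ε)).

X → ( X ): PREDICT = { '(' }
X → c: PREDICT = { 'c' }
X → id: PREDICT = { 'id' }
  'id' is in predict set, so this production goes in M[X, 'id']

M[X, 'id'] = X → id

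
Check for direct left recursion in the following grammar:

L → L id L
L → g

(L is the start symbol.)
Direct left recursion occurs when N → N α for some non-terminal N (the right-hand side begins with the left-hand side itself).

L → L id L: LEFT RECURSIVE (starts with L)
L → g: starts with g

The grammar has direct left recursion on: L.

Answer: Yes, L is left-recursive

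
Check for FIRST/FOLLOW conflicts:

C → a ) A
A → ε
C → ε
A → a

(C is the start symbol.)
A FIRST/FOLLOW conflict occurs when a non-terminal N has a nullable alternative N → β (β ⇒* ε) and another alternative N → α with FIRST(α) ∩ FOLLOW(N) ≠ ∅: on such a lookahead the parser cannot decide between expanding α and letting N vanish via β.

Nullable non-terminals: A, C.

A: nullable alternative(s) A → ε; FOLLOW(A) = { $ }
  A → ε: FIRST \ {ε} = { } — this is the only nullable alternative, skip
  A → a: FIRST \ {ε} = { 'a' } — disjoint from FOLLOW(A)

C: nullable alternative(s) C → ε; FOLLOW(C) = { $ }
  C → a ) A: FIRST \ {ε} = { 'a' } — disjoint from FOLLOW(C)
  C → ε: FIRST \ {ε} = { } — this is the only nullable alternative, skip

No FIRST/FOLLOW conflicts found.

Answer: No FIRST/FOLLOW conflicts.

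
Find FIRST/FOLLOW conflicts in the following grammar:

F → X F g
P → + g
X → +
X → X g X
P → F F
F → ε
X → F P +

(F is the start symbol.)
Nullable non-terminals: F, P.
FIRST sets used below: FIRST(X) = { '+' }, FIRST(F) = { '+', ε }

F: nullable alternative(s) F → ε; FOLLOW(F) = { $, '+', 'g' }
  F → X F g: FIRST \ {ε} = { '+' } — overlaps FOLLOW(F) on { '+' }: CONFLICT
  F → ε: FIRST \ {ε} = { } — this is the only nullable alternative, skip

P: nullable alternative(s) P → F F; FOLLOW(P) = { '+' }
  P → + g: FIRST \ {ε} = { '+' } — overlaps FOLLOW(P) on { '+' }: CONFLICT
  P → F F: FIRST \ {ε} = { '+' } — this is the only nullable alternative, skip

X has no nullable alternative, so no FIRST/FOLLOW check is needed there.

So the grammar has 2 FIRST/FOLLOW conflicts (marked CONFLICT above).

Answer: Yes. F → X F g with FOLLOW(F) on { '+' }; P → '+' g with FOLLOW(P) on { '+' }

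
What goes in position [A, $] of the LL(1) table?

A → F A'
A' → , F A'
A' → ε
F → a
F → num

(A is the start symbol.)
To find M[A, $], we find productions for A where $ is in the predict set (PREDICT(N → α) = (FIRST(α) \ {ε}) ∪ (FOLLOW(N) if α ⇒* ε)).

Relevant sets:
  FIRST(F) = { 'a', 'num' }

A → F A': PREDICT = { 'a', 'num' }

M[A, $] is empty (no production applies)

Answer: Empty (error entry)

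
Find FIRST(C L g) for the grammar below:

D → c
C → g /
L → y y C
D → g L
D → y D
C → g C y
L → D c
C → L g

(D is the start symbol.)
{ 'c', 'g', 'y' }

FIRST sets of the non-terminals involved (from the grammar, by fixed-point iteration):
  FIRST(C) = { 'c', 'g', 'y' }

To compute FIRST(C L g), process the symbols left to right:
Symbol C is a non-terminal. Add FIRST(C) \ {ε} = { 'c', 'g', 'y' }
C is not nullable (ε ∉ FIRST(C)), so stop here.
FIRST(C L g) = { 'c', 'g', 'y' }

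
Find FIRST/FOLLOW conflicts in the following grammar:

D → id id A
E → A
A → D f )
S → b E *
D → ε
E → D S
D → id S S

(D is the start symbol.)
No FIRST/FOLLOW conflicts.

Nullable non-terminals: D.

D: nullable alternative(s) D → ε; FOLLOW(D) = { $, 'b', 'f' }
  D → id id A: FIRST \ {ε} = { 'id' } — disjoint from FOLLOW(D)
  D → ε: FIRST \ {ε} = { } — this is the only nullable alternative, skip
  D → id S S: FIRST \ {ε} = { 'id' } — disjoint from FOLLOW(D)

A, E, S have no nullable alternative, so no FIRST/FOLLOW check is needed there.

No FIRST/FOLLOW conflicts found.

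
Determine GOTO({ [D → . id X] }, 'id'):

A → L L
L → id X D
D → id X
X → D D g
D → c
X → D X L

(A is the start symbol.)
{ [D → . c], [D → . id X], [D → id . X], [X → . D D g], [X → . D X L] }

GOTO(I, 'id') = CLOSURE({ [A → αX.β] : [A → α.Xβ] ∈ I, X = 'id' })

Items with dot before 'id', with the dot advanced:
  [D → . id X] → [D → id . X]
Closure of the advanced items:
  [D → id . X] has the dot before X: add [X → . D D g], [X → . D X L]
  [X → . D D g] has the dot before D: add [D → . id X], [D → . c]

GOTO = { [D → . c], [D → . id X], [D → id . X], [X → . D D g], [X → . D X L] }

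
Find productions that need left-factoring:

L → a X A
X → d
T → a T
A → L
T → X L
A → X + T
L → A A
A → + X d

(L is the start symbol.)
No, left-factoring is not needed

Left-factoring is needed when two productions for the same non-terminal
share a common prefix on the right-hand side.

Productions for L:
  L → a X A
  L → A A
Productions for T:
  T → a T
  T → X L
Productions for A:
  A → L
  A → X + T
  A → + X d

No common prefixes found.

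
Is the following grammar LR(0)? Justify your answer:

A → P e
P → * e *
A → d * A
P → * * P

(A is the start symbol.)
Yes, the grammar is LR(0)

A grammar is LR(0) if no state in the canonical LR(0) collection has:
  - both a shift item (dot before a terminal) and a complete item (shift-reduce conflict), or
  - two or more complete items (reduce-reduce conflict; the accept item [A' → A .] counts as a complete item here).

Augment with A' → A and build the canonical LR(0) collection (I0 = CLOSURE({[A' → . A]}), then GOTO on every symbol after a dot until no new states appear). It has 12 states:
  I0: { [A → . P e], [A → . d * A], [A' → . A], [P → . * * P], [P → . * e *] }  — shift
  I1: { [P → * . * P], [P → * . e *] }  — shift
  I2: { [A' → A .] }  — accept
  I3: { [A → P . e] }  — shift
  I4: { [A → d . * A] }  — shift
  I5: { [A → . P e], [A → . d * A], [A → d * . A], [P → . * * P], [P → . * e *] }  — shift
  I6: { [A → d * A .] }  — reduce
  I7: { [A → P e .] }  — reduce
  I8: { [P → * * . P], [P → . * * P], [P → . * e *] }  — shift
  I9: { [P → * e . *] }  — shift
  I10: { [P → * e * .] }  — reduce
  I11: { [P → * * P .] }  — reduce

Every state is either a pure shift/goto state or contains exactly one complete item and nothing to shift — no conflicts. The grammar is LR(0).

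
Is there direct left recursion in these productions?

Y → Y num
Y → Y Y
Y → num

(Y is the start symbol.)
Yes, Y is left-recursive

Direct left recursion occurs when N → N α for some non-terminal N (the right-hand side begins with the left-hand side itself).

Y → Y num: LEFT RECURSIVE (starts with Y)
Y → Y Y: LEFT RECURSIVE (starts with Y)
Y → num: starts with num

The grammar has direct left recursion on: Y.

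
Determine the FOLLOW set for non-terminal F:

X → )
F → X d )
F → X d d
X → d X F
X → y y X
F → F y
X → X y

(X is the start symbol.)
{ $, ')', 'd', 'y' }

To compute FOLLOW(F), find every occurrence of F on a right-hand side N → α F β: add FIRST(β) \ {ε}, and if β is empty or nullable also add FOLLOW(N). Iterate to a fixed point.

In X → d X F: F is at the end, add FOLLOW(X)
In F → F y: F is followed by y, add FIRST(y) \ {ε} = { 'y' }

The FOLLOW sets referred to above (computed the same way, to a fixed point):
  FOLLOW(X) = { $, ')', 'd', 'y' }

Taking the union: FOLLOW(F) = { $, ')', 'd', 'y' }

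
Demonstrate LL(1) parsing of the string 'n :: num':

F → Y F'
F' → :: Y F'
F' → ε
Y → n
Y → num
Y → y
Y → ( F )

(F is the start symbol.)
Stack is shown with the top on the left.

Stack      Input       Action
-----------------------------
F $        n :: num $  output F → Y F'
Y F' $     n :: num $  output Y → n
n F' $     n :: num $  match 'n'
F' $       :: num $    output F' → :: Y F'
:: Y F' $  :: num $    match '::'
Y F' $     num $       output Y → num
num F' $   num $       match 'num'
F' $       $           output F' → ε
$          $           accept

The string is accepted.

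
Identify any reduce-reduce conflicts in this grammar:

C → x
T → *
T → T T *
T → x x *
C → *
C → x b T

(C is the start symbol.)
A reduce-reduce conflict occurs when an LR(0) state has two complete items [A → α .] and [B → β .] — both call for a reduction, and with no lookahead the parser cannot choose between them.

Augment with C' → C and build the canonical LR(0) collection (I0 = CLOSURE({[C' → . C]}), then GOTO on every symbol after a dot until no new states appear). It has 12 states:
  I0: { [C → . *], [C → . x b T], [C → . x], [C' → . C] }  — shift
  I1: { [C → * .] }  — reduce
  I2: { [C' → C .] }  — accept
  I3: { [C → x . b T], [C → x .] }  — shift, reduce
  I4: { [C → x b . T], [T → . *], [T → . T T *], [T → . x x *] }  — shift
  I5: { [T → * .] }  — reduce
  I6: { [C → x b T .], [T → . *], [T → . T T *], [T → . x x *], [T → T . T *] }  — shift, reduce
  I7: { [T → x . x *] }  — shift
  I8: { [T → x x . *] }  — shift
  I9: { [T → x x * .] }  — reduce
  I10: { [T → . *], [T → . T T *], [T → . x x *], [T → T . T *], [T → T T . *] }  — shift
  I11: { [T → * .], [T → T T * .] }  — 2 reduces

I11 contains complete items [T → * .], [T → T T * .] — reduce-reduce conflict.

Answer: Yes — I11: [T → * .] vs [T → T T * .]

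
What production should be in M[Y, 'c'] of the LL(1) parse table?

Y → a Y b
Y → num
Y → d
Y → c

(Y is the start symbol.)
Y → c

To find M[Y, 'c'], we find productions for Y where 'c' is in the predict set (PREDICT(N → α) = (FIRST(α) \ {ε}) ∪ (FOLLOW(N) if α ⇒* ε)).

Y → a Y b: PREDICT = { 'a' }
Y → num: PREDICT = { 'num' }
Y → d: PREDICT = { 'd' }
Y → c: PREDICT = { 'c' }
  'c' is in predict set, so this production goes in M[Y, 'c']

M[Y, 'c'] = Y → c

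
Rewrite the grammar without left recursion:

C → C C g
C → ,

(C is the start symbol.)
C is directly left-recursive. The standard transformation for
  A → A α₁ | ... | A α_m | β₁ | ... | β_n
is
  A  → β₁ A' | ... | β_n A'
  A' → α₁ A' | ... | α_m A' | ε

C → , becomes C → , C'
C → C C g becomes C' → C g C'
Add C' → ε

Resulting grammar:
C → , C'
C' → C g C'
C' → ε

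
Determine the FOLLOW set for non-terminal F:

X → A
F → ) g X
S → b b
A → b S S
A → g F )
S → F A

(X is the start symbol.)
In A → g F ): F is followed by ')', add FIRST(')') \ {ε} = { ')' }
In S → F A: F is followed by A, add FIRST(A) \ {ε} = { 'b', 'g' }

Taking the union: FOLLOW(F) = { ')', 'b', 'g' }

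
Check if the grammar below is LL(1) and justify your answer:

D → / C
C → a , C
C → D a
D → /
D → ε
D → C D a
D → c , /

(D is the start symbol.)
Relevant sets:
  FIRST(C) = { '/', 'a', 'c' }
  FIRST(D) = { '/', 'a', 'c', ε }
  FOLLOW(D) = { $, 'a' }

For D:
  PREDICT(D → '/' C) = { '/' }
  PREDICT(D → '/') = { '/' }
  PREDICT(D → ε) = { $, 'a' }
  PREDICT(D → C D a) = { '/', 'a', 'c' }
  PREDICT(D → c ',' '/') = { 'c' }
For C:
  PREDICT(C → a ',' C) = { 'a' }
  PREDICT(C → D a) = { '/', 'a', 'c' }

Conflict found: Predict set conflict for D: { '/' }
The grammar is NOT LL(1).

Answer: No. Predict set conflict for D: { '/' }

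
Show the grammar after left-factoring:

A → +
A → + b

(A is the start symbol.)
Left-factoring transforms A → αβ₁ | αβ₂ into A → αA' and A' → β₁ | β₂
(α is the longest common prefix among the alternatives). Repeat until
no nonterminal has two alternatives with a common prefix.

Round 1: A has alternatives sharing prefix '+'. Introduce A': A → + A'
  Add: A' → ε
  Add: A' → b

No remaining common prefixes — done.

Resulting grammar:
A → + A'
A' → ε
A' → b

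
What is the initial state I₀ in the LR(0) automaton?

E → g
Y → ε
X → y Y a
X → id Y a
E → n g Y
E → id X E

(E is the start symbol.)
{ [E → . g], [E → . id X E], [E → . n g Y], [E' → . E] }

First, augment the grammar with E' → E
I₀ = CLOSURE({ [E' → . E] }):
  [E' → . E] has the dot before E: add [E → . g], [E → . n g Y], [E → . id X E]
No further items can be added.

I₀ = { [E → . g], [E → . id X E], [E → . n g Y], [E' → . E] }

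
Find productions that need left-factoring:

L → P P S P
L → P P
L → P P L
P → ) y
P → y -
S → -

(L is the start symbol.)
Yes, L has productions with common prefix 'P P'

Left-factoring is needed when two productions for the same non-terminal
share a common prefix on the right-hand side.

Productions for L:
  L → P P S P
  L → P P
  L → P P L
Productions for P:
  P → ) y
  P → y -

Found common prefix 'P P' in productions for L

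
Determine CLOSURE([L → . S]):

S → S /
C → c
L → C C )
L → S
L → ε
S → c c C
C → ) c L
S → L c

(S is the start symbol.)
{ [C → . ) c L], [C → . c], [L → . C C )], [L → . S], [L → .], [S → . L c], [S → . S /], [S → . c c C] }

To compute CLOSURE, for each item [A → α.Bβ] where B is a non-terminal, add [B → .γ] for all productions B → γ; repeat for the newly added items until nothing changes.

Start with: [L → . S]
  [L → . S] has the dot before S: add [S → . S /], [S → . c c C], [S → . L c]
  [S → . L c] has the dot before L: add [L → . C C )], [L → .]
  [L → . C C )] has the dot before C: add [C → . c], [C → . ) c L]
No further items can be added.

CLOSURE = { [C → . ) c L], [C → . c], [L → . C C )], [L → . S], [L → .], [S → . L c], [S → . S /], [S → . c c C] }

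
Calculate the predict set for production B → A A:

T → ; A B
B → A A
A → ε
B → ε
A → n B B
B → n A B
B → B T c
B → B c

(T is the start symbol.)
PREDICT(B → A A) = (FIRST(RHS) \ {ε}) ∪ (FOLLOW(B) if ε ∈ FIRST(RHS), i.e. RHS ⇒* ε)
FIRST(A) = { 'n', ε }
FIRST(A A) = { 'n', ε }
ε ∈ FIRST(A A) (the right-hand side is nullable), so add FOLLOW(B) = { $, ';', 'c', 'n' }
PREDICT(B → A A) = { $, ';', 'c', 'n' }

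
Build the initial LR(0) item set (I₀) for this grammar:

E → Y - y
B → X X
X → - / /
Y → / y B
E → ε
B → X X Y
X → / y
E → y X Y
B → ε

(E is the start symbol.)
{ [E → . Y - y], [E → . y X Y], [E → .], [E' → . E], [Y → . / y B] }

First, augment the grammar with E' → E
I₀ = CLOSURE({ [E' → . E] }):
  [E' → . E] has the dot before E: add [E → . Y - y], [E → .], [E → . y X Y]
  [E → . Y - y] has the dot before Y: add [Y → . / y B]
No further items can be added.

I₀ = { [E → . Y - y], [E → . y X Y], [E → .], [E' → . E], [Y → . / y B] }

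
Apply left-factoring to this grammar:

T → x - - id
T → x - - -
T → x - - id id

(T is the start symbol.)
Left-factoring transforms A → αβ₁ | αβ₂ into A → αA' and A' → β₁ | β₂
(α is the longest common prefix among the alternatives). Repeat until
no nonterminal has two alternatives with a common prefix.

Round 1: T has alternatives sharing prefix 'x - -'. Introduce T': T → x - - T'
  Add: T' → id
  Add: T' → -
  Add: T' → id id

Round 2: T' has alternatives sharing prefix 'id'. Introduce T'': T' → id T''
  Add: T'' → ε
  Add: T'' → id

No remaining common prefixes — done.

Resulting grammar:
T → x - - T'
T' → id T''
T'' → ε
T'' → id
T' → -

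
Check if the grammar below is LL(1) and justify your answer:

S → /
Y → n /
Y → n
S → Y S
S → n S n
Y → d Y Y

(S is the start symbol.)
A grammar is LL(1) if for each non-terminal N with multiple productions, the predict sets of those productions are pairwise disjoint, where PREDICT(N → α) = (FIRST(α) \ {ε}) ∪ (FOLLOW(N) if α ⇒* ε).

Relevant sets:
  FIRST(Y) = { 'd', 'n' }

For S:
  PREDICT(S → '/') = { '/' }
  PREDICT(S → Y S) = { 'd', 'n' }
  PREDICT(S → n S n) = { 'n' }
For Y:
  PREDICT(Y → n '/') = { 'n' }
  PREDICT(Y → n) = { 'n' }
  PREDICT(Y → d Y Y) = { 'd' }

Conflict found: Predict set conflict for S: { 'n' }
The grammar is NOT LL(1).

Answer: No. Predict set conflict for S: { 'n' }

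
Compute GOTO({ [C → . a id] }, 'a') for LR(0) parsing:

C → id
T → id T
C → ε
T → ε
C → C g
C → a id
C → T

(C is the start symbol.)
GOTO(I, 'a') = CLOSURE({ [A → αX.β] : [A → α.Xβ] ∈ I, X = 'a' })

Items with dot before 'a', with the dot advanced:
  [C → . a id] → [C → a . id]
Closure adds nothing (no advanced item has the dot before a non-terminal).

GOTO = { [C → a . id] }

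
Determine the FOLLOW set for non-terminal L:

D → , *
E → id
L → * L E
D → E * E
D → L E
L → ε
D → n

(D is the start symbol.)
{ 'id' }

In L → * L E: L is followed by E, add FIRST(E) \ {ε} = { 'id' }
In D → L E: L is followed by E, add FIRST(E) \ {ε} = { 'id' }

Taking the union: FOLLOW(L) = { 'id' }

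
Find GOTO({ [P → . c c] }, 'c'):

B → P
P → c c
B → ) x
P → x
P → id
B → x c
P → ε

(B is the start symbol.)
{ [P → c . c] }

GOTO(I, 'c') = CLOSURE({ [A → αX.β] : [A → α.Xβ] ∈ I, X = 'c' })

Items with dot before 'c', with the dot advanced:
  [P → . c c] → [P → c . c]
Closure adds nothing (no advanced item has the dot before a non-terminal).

GOTO = { [P → c . c] }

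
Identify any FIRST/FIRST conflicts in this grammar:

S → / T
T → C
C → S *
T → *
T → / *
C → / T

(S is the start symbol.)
FIRST sets of the non-terminals at (or reachable through a nullable prefix from) the front of some alternative:
  FIRST(C) = { '/' }
  FIRST(S) = { '/' }

Productions for T:
  T → C: FIRST = { '/' }
  T → *: FIRST = { '*' }
  T → / *: FIRST = { '/' }
Productions for C:
  C → S *: FIRST = { '/' }
  C → / T: FIRST = { '/' }
S has only one production, so no FIRST/FIRST conflict is possible there.

Conflict for T: T → C and T → / *
  Overlap: { '/' }
Conflict for C: C → S * and C → / T
  Overlap: { '/' }

Answer: Yes. T → C / T → '/' '*' on { '/' }; C → S '*' / C → '/' T on { '/' }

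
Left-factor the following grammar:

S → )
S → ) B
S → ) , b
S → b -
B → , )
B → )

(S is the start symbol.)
Left-factoring transforms A → αβ₁ | αβ₂ into A → αA' and A' → β₁ | β₂
(α is the longest common prefix among the alternatives). Repeat until
no nonterminal has two alternatives with a common prefix.

Round 1: S has alternatives sharing prefix ')'. Introduce S': S → ) S'
  Add: S' → ε
  Add: S' → B
  Add: S' → , b

No remaining common prefixes — done.

Resulting grammar:
S → ) S'
S' → ε
S' → B
S' → , b
S → b -
B → , )
B → )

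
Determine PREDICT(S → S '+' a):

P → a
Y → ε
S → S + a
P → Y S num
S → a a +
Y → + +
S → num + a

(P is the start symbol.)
PREDICT(S → S '+' a) = (FIRST(RHS) \ {ε}) ∪ (FOLLOW(S) if ε ∈ FIRST(RHS), i.e. RHS ⇒* ε)
FIRST(S) = { 'a', 'num' }
FIRST(S '+' a) = { 'a', 'num' }
ε ∉ FIRST(S '+' a), so FOLLOW(S) is not added.
PREDICT(S → S '+' a) = { 'a', 'num' }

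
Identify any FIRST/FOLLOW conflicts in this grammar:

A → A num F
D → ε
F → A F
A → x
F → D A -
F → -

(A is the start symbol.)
Nullable non-terminals: D.
D has a nullable alternative but only one production, so nothing to check.

A, F have no nullable alternative, so no FIRST/FOLLOW check is needed there.

No FIRST/FOLLOW conflicts found.

Answer: No FIRST/FOLLOW conflicts.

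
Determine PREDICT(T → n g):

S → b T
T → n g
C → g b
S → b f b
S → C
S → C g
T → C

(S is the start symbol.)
PREDICT(T → n g) = (FIRST(RHS) \ {ε}) ∪ (FOLLOW(T) if ε ∈ FIRST(RHS), i.e. RHS ⇒* ε)
FIRST(n g) = { 'n' }
ε ∉ FIRST(n g), so FOLLOW(T) is not added.
PREDICT(T → n g) = { 'n' }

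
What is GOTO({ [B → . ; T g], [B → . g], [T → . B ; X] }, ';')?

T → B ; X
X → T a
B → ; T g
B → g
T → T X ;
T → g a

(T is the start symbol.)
{ [B → . ; T g], [B → . g], [B → ; . T g], [T → . B ; X], [T → . T X ;], [T → . g a] }

GOTO(I, ';') = CLOSURE({ [A → αX.β] : [A → α.Xβ] ∈ I, X = ';' })

Items with dot before ';', with the dot advanced:
  [B → . ; T g] → [B → ; . T g]
Closure of the advanced items:
  [B → ; . T g] has the dot before T: add [T → . B ; X], [T → . T X ;], [T → . g a]
  [T → . B ; X] has the dot before B: add [B → . ; T g], [B → . g]

GOTO = { [B → . ; T g], [B → . g], [B → ; . T g], [T → . B ; X], [T → . T X ;], [T → . g a] }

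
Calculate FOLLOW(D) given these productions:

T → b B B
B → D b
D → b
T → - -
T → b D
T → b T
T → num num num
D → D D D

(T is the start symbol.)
To compute FOLLOW(D), find every occurrence of D on a right-hand side N → α D β: add FIRST(β) \ {ε}, and if β is empty or nullable also add FOLLOW(N). Iterate to a fixed point.

In B → D b: D is followed by b, add FIRST(b) \ {ε} = { 'b' }
In T → b D: D is at the end, add FOLLOW(T)
In D → D D D: D is followed by D D, add FIRST(D D) \ {ε} = { 'b' }
In D → D D D: D is followed by D, add FIRST(D) \ {ε} = { 'b' }
In D → D D D: D is at the end; this adds FOLLOW(D) to itself — nothing new

The FOLLOW sets referred to above (computed the same way, to a fixed point):
  FOLLOW(T) = { $ }

Taking the union: FOLLOW(D) = { $, 'b' }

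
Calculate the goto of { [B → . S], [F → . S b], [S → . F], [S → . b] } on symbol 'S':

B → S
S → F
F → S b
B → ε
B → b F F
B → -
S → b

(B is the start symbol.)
GOTO(I, 'S') = CLOSURE({ [A → αX.β] : [A → α.Xβ] ∈ I, X = 'S' })

Items with dot before 'S', with the dot advanced:
  [B → . S] → [B → S .]
  [F → . S b] → [F → S . b]
Closure adds nothing (no advanced item has the dot before a non-terminal).

GOTO = { [B → S .], [F → S . b] }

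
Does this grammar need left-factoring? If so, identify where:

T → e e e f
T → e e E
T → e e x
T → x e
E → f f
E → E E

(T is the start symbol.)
Left-factoring is needed when two productions for the same non-terminal
share a common prefix on the right-hand side.

Productions for T:
  T → e e e f
  T → e e E
  T → e e x
  T → x e
Productions for E:
  E → f f
  E → E E

Found common prefix 'e e' in productions for T

Answer: Yes, T has productions with common prefix 'e e'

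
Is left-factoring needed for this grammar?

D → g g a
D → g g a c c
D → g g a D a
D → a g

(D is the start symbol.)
Yes, D has productions with common prefix 'g g a'

Left-factoring is needed when two productions for the same non-terminal
share a common prefix on the right-hand side.

Productions for D:
  D → g g a
  D → g g a c c
  D → g g a D a
  D → a g

Found common prefix 'g g a' in productions for D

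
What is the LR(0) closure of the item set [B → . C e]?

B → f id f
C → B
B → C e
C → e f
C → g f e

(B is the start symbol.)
{ [B → . C e], [B → . f id f], [C → . B], [C → . e f], [C → . g f e] }

To compute CLOSURE, for each item [A → α.Bβ] where B is a non-terminal, add [B → .γ] for all productions B → γ; repeat for the newly added items until nothing changes.

Start with: [B → . C e]
  [B → . C e] has the dot before C: add [C → . B], [C → . e f], [C → . g f e]
  [C → . B] has the dot before B: add [B → . f id f]
No further items can be added.

CLOSURE = { [B → . C e], [B → . f id f], [C → . B], [C → . e f], [C → . g f e] }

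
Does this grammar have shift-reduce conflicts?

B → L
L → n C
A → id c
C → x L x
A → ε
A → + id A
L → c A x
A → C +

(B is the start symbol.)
Yes — I3: [A → .] vs [A → . + id A]; I16: [A → .] vs [A → . + id A]

Augment with B' → B and build the canonical LR(0) collection (I0 = CLOSURE({[B' → . B]}), then GOTO on every symbol after a dot until no new states appear). It has 18 states:
  I0: { [B → . L], [B' → . B], [L → . c A x], [L → . n C] }  — shift
  I1: { [B' → B .] }  — accept
  I2: { [B → L .] }  — reduce
  I3: { [A → . + id A], [A → . C +], [A → . id c], [A → .], [C → . x L x], [L → c . A x] }  — shift, reduce
  I4: { [C → . x L x], [L → n . C] }  — shift
  I5: { [L → n C .] }  — reduce
  I6: { [C → x . L x], [L → . c A x], [L → . n C] }  — shift
  I7: { [C → x L . x] }  — shift
  I8: { [C → x L x .] }  — reduce
  I9: { [A → + . id A] }  — shift
  I10: { [L → c A . x] }  — shift
  I11: { [A → C . +] }  — shift
  I12: { [A → id . c] }  — shift
  I13: { [A → id c .] }  — reduce
  I14: { [A → C + .] }  — reduce
  I15: { [L → c A x .] }  — reduce
  I16: { [A → + id . A], [A → . + id A], [A → . C +], [A → . id c], [A → .], [C → . x L x] }  — shift, reduce
  I17: { [A → + id A .] }  — reduce

I3 contains reduce item [A → .] and shift items [A → . + id A], [A → . id c], [C → . x L x] — shift-reduce conflict.
I16 contains reduce item [A → .] and shift items [A → . + id A], [A → . id c], [C → . x L x] — shift-reduce conflict.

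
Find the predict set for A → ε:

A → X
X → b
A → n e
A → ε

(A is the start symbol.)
{ $ }

PREDICT(A → ε) = (FIRST(RHS) \ {ε}) ∪ (FOLLOW(A) if ε ∈ FIRST(RHS), i.e. RHS ⇒* ε)
The right-hand side is ε (FIRST(ε) = { ε }), so the predict set is FOLLOW(A) = { $ }
PREDICT(A → ε) = { $ }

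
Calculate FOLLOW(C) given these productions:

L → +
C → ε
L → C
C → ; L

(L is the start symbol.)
In L → C: C is at the end, add FOLLOW(L)

The FOLLOW sets referred to above (computed the same way, to a fixed point):
  FOLLOW(L) = { $ }

Taking the union: FOLLOW(C) = { $ }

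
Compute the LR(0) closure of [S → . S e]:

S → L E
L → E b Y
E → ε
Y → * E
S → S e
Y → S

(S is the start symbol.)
Start with: [S → . S e]
  [S → . S e] has the dot before S: add [S → . L E]
  [S → . L E] has the dot before L: add [L → . E b Y]
  [L → . E b Y] has the dot before E: add [E → .]
No further items can be added.

CLOSURE = { [E → .], [L → . E b Y], [S → . L E], [S → . S e] }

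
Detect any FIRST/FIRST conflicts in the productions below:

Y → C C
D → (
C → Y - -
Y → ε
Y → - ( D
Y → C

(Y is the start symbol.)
Yes. Y → C C / Y → '-' '(' D on { '-' }; Y → C C / Y → C on { '-' }; Y → '-' '(' D / Y → C on { '-' }

FIRST sets of the non-terminals at (or reachable through a nullable prefix from) the front of some alternative:
  FIRST(C) = { '-' }

Productions for Y:
  Y → C C: FIRST = { '-' }
  Y → ε: FIRST = { ε }
  Y → - ( D: FIRST = { '-' }
  Y → C: FIRST = { '-' }
D, C have only one production, so no FIRST/FIRST conflict is possible there.

Conflict for Y: Y → C C and Y → - ( D
  Overlap: { '-' }
Conflict for Y: Y → C C and Y → C
  Overlap: { '-' }
Conflict for Y: Y → - ( D and Y → C
  Overlap: { '-' }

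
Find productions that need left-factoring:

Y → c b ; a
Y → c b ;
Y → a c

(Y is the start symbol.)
Yes, Y has productions with common prefix 'c b ;'

Left-factoring is needed when two productions for the same non-terminal
share a common prefix on the right-hand side.

Productions for Y:
  Y → c b ; a
  Y → c b ;
  Y → a c

Found common prefix 'c b ;' in productions for Y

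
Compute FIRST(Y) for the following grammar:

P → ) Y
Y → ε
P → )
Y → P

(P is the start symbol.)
To compute FIRST(Y), examine every production with Y on the left-hand side, reading each right-hand side left to right until a non-nullable symbol is reached.

FIRST sets of the other non-terminals involved (by the same procedure, iterated to a fixed point):
  FIRST(P) = { ')' }

From Y → ε:
  - ε-production, so ε ∈ FIRST(Y)
From Y → P:
  - P is a non-terminal: add FIRST(P) \ {ε} = { ')' }
    P is not nullable, so stop

Collecting: FIRST(Y) = { ')', ε }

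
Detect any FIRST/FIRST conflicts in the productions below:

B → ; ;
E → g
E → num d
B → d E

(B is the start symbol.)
A FIRST/FIRST conflict occurs when two productions N → α and N → β for the same non-terminal have FIRST(α) ∩ FIRST(β) ≠ ∅ (with ε ∈ FIRST of a nullable right-hand side, so two nullable alternatives also conflict).

Productions for B:
  B → ; ;: FIRST = { ';' }
  B → d E: FIRST = { 'd' }
Productions for E:
  E → g: FIRST = { 'g' }
  E → num d: FIRST = { 'num' }

All alternatives of each non-terminal have pairwise disjoint FIRST sets.

Answer: No FIRST/FIRST conflicts.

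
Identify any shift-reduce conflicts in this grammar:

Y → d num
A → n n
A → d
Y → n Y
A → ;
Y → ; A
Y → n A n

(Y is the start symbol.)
Augment with Y' → Y and build the canonical LR(0) collection (I0 = CLOSURE({[Y' → . Y]}), then GOTO on every symbol after a dot until no new states appear). It has 18 states:
  I0: { [Y → . ; A], [Y → . d num], [Y → . n A n], [Y → . n Y], [Y' → . Y] }  — shift
  I1: { [A → . ;], [A → . d], [A → . n n], [Y → ; . A] }  — shift
  I2: { [Y' → Y .] }  — accept
  I3: { [Y → d . num] }  — shift
  I4: { [A → . ;], [A → . d], [A → . n n], [Y → . ; A], [Y → . d num], [Y → . n A n], [Y → . n Y], [Y → n . A n], [Y → n . Y] }  — shift
  I5: { [A → . ;], [A → . d], [A → . n n], [A → ; .], [Y → ; . A] }  — shift, reduce
  I6: { [Y → n A . n] }  — shift
  I7: { [Y → n Y .] }  — reduce
  I8: { [A → d .], [Y → d . num] }  — shift, reduce
  I9: { [A → . ;], [A → . d], [A → . n n], [A → n . n], [Y → . ; A], [Y → . d num], [Y → . n A n], [Y → . n Y], [Y → n . A n], [Y → n . Y] }  — shift
  I10: { [A → . ;], [A → . d], [A → . n n], [A → n . n], [A → n n .], [Y → . ; A], [Y → . d num], [Y → . n A n], [Y → . n Y], [Y → n . A n], [Y → n . Y] }  — shift, reduce
  I11: { [Y → d num .] }  — reduce
  I12: { [Y → n A n .] }  — reduce
  I13: { [A → ; .] }  — reduce
  I14: { [Y → ; A .] }  — reduce
  I15: { [A → d .] }  — reduce
  I16: { [A → n . n] }  — shift
  I17: { [A → n n .] }  — reduce

I5 contains reduce item [A → ; .] and shift items [A → . ;], [A → . d], [A → . n n] — shift-reduce conflict.
I8 contains reduce item [A → d .] and shift item [Y → d . num] — shift-reduce conflict.
I10 contains reduce item [A → n n .] and shift items [A → . ;], [A → . d], [A → . n n], [A → n . n], [Y → . ; A], [Y → . d num], [Y → . n A n], [Y → . n Y] — shift-reduce conflict.

Answer: Yes — I5: [A → ; .] vs [A → . ;]; I8: [A → d .] vs [Y → d . num]; I10: [A → n n .] vs [A → . ;]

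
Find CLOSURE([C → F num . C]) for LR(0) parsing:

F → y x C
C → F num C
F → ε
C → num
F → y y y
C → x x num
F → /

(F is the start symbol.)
Start with: [C → F num . C]
  [C → F num . C] has the dot before C: add [C → . F num C], [C → . num], [C → . x x num]
  [C → . F num C] has the dot before F: add [F → . y x C], [F → .], [F → . y y y], [F → . /]
No further items can be added.

CLOSURE = { [C → . F num C], [C → . num], [C → . x x num], [C → F num . C], [F → . /], [F → . y x C], [F → . y y y], [F → .] }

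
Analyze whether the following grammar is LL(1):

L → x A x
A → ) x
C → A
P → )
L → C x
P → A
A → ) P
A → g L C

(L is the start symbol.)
No. Predict set conflict for A: { ')' }

A grammar is LL(1) if for each non-terminal N with multiple productions, the predict sets of those productions are pairwise disjoint, where PREDICT(N → α) = (FIRST(α) \ {ε}) ∪ (FOLLOW(N) if α ⇒* ε).

Relevant sets:
  FIRST(C) = { ')', 'g' }
  FIRST(A) = { ')', 'g' }

For L:
  PREDICT(L → x A x) = { 'x' }
  PREDICT(L → C x) = { ')', 'g' }
For A:
  PREDICT(A → ')' x) = { ')' }
  PREDICT(A → ')' P) = { ')' }
  PREDICT(A → g L C) = { 'g' }
For P:
  PREDICT(P → ')') = { ')' }
  PREDICT(P → A) = { ')', 'g' }
C has a single production, so nothing to check there.

Conflict found: Predict set conflict for A: { ')' }
The grammar is NOT LL(1).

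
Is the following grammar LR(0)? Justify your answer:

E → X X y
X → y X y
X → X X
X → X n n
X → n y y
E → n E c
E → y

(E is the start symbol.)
A grammar is LR(0) if no state in the canonical LR(0) collection has:
  - both a shift item (dot before a terminal) and a complete item (shift-reduce conflict), or
  - two or more complete items (reduce-reduce conflict; the accept item [E' → E .] counts as a complete item here).

Augment with E' → E and build the canonical LR(0) collection (I0 = CLOSURE({[E' → . E]}), then GOTO on every symbol after a dot until no new states appear). It has 20 states:
  I0: { [E → . X X y], [E → . n E c], [E → . y], [E' → . E], [X → . X X], [X → . X n n], [X → . n y y], [X → . y X y] }  — shift
  I1: { [E' → E .] }  — accept
  I2: { [E → X . X y], [X → . X X], [X → . X n n], [X → . n y y], [X → . y X y], [X → X . X], [X → X . n n] }  — shift
  I3: { [E → . X X y], [E → . n E c], [E → . y], [E → n . E c], [X → . X X], [X → . X n n], [X → . n y y], [X → . y X y], [X → n . y y] }  — shift
  I4: { [E → y .], [X → . X X], [X → . X n n], [X → . n y y], [X → . y X y], [X → y . X y] }  — shift, reduce
  I5: { [X → . X X], [X → . X n n], [X → . n y y], [X → . y X y], [X → X . X], [X → X . n n], [X → y X . y] }  — shift
  I6: { [X → n . y y] }  — shift
  I7: { [X → . X X], [X → . X n n], [X → . n y y], [X → . y X y], [X → y . X y] }  — shift
  I8: { [X → n y . y] }  — shift
  I9: { [X → n y y .] }  — reduce
  I10: { [X → . X X], [X → . X n n], [X → . n y y], [X → . y X y], [X → X . X], [X → X . n n], [X → X X .] }  — shift, reduce
  I11: { [X → X n . n], [X → n . y y] }  — shift
  I12: { [X → . X X], [X → . X n n], [X → . n y y], [X → . y X y], [X → y . X y], [X → y X y .] }  — shift, reduce
  I13: { [X → X n n .] }  — reduce
  I14: { [E → n E . c] }  — shift
  I15: { [E → y .], [X → . X X], [X → . X n n], [X → . n y y], [X → . y X y], [X → n y . y], [X → y . X y] }  — shift, reduce
  I16: { [X → . X X], [X → . X n n], [X → . n y y], [X → . y X y], [X → n y y .], [X → y . X y] }  — shift, reduce
  I17: { [E → n E c .] }  — reduce
  I18: { [E → X X . y], [X → . X X], [X → . X n n], [X → . n y y], [X → . y X y], [X → X . X], [X → X . n n], [X → X X .] }  — shift, reduce
  I19: { [E → X X y .], [X → . X X], [X → . X n n], [X → . n y y], [X → . y X y], [X → y . X y] }  — shift, reduce

Conflict in state I4:
  Shift-reduce conflict between [E → y .] and [X → . n y y]
So the grammar is NOT LR(0).

Answer: No. Shift-reduce conflict between [E → y .] and [X → . n y y]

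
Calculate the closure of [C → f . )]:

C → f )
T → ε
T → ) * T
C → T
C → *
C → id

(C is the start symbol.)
Start with: [C → f . )]
The dot precedes the terminal ')', so nothing is added.

CLOSURE = { [C → f . )] }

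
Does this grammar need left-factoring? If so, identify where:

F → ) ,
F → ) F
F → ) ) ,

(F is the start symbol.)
Yes, F has productions with common prefix ')'

Left-factoring is needed when two productions for the same non-terminal
share a common prefix on the right-hand side.

Productions for F:
  F → ) ,
  F → ) F
  F → ) ) ,

Found common prefix ')' in productions for F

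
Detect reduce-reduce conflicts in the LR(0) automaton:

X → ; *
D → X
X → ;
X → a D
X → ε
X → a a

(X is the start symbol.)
A reduce-reduce conflict occurs when an LR(0) state has two complete items [A → α .] and [B → β .] — both call for a reduction, and with no lookahead the parser cannot choose between them.

Augment with X' → X and build the canonical LR(0) collection (I0 = CLOSURE({[X' → . X]}), then GOTO on every symbol after a dot until no new states appear). It has 8 states:
  I0: { [X → . ; *], [X → . ;], [X → . a D], [X → . a a], [X → .], [X' → . X] }  — shift, reduce
  I1: { [X → ; . *], [X → ; .] }  — shift, reduce
  I2: { [X' → X .] }  — accept
  I3: { [D → . X], [X → . ; *], [X → . ;], [X → . a D], [X → . a a], [X → .], [X → a . D], [X → a . a] }  — shift, reduce
  I4: { [X → a D .] }  — reduce
  I5: { [D → X .] }  — reduce
  I6: { [D → . X], [X → . ; *], [X → . ;], [X → . a D], [X → . a a], [X → .], [X → a . D], [X → a . a], [X → a a .] }  — shift, 2 reduces
  I7: { [X → ; * .] }  — reduce

I6 contains complete items [X → .], [X → a a .] — reduce-reduce conflict.

Answer: Yes — I6: [X → .] vs [X → a a .]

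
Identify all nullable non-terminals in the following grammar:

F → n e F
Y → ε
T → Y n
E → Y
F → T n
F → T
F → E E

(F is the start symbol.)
{ 'E', 'F', 'Y' }

ε-productions: Y → ε
So Y is immediately nullable.
E → Y: every symbol on the right is nullable, so E is nullable too.
F → E E: every symbol on the right is nullable, so F is nullable too.
No further non-terminal can be added: every production for the remaining non-terminals contains a terminal or a non-nullable non-terminal.
Nullable = { 'E', 'F', 'Y' }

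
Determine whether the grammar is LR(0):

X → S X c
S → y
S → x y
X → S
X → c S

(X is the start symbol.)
No. Shift-reduce conflict between [X → S .] and [S → . x y]

Augment with X' → X and build the canonical LR(0) collection (I0 = CLOSURE({[X' → . X]}), then GOTO on every symbol after a dot until no new states appear). It has 10 states:
  I0: { [S → . x y], [S → . y], [X → . S X c], [X → . S], [X → . c S], [X' → . X] }  — shift
  I1: { [S → . x y], [S → . y], [X → . S X c], [X → . S], [X → . c S], [X → S . X c], [X → S .] }  — shift, reduce
  I2: { [X' → X .] }  — accept
  I3: { [S → . x y], [S → . y], [X → c . S] }  — shift
  I4: { [S → x . y] }  — shift
  I5: { [S → y .] }  — reduce
  I6: { [S → x y .] }  — reduce
  I7: { [X → c S .] }  — reduce
  I8: { [X → S X . c] }  — shift
  I9: { [X → S X c .] }  — reduce

Conflict in state I1:
  Shift-reduce conflict between [X → S .] and [S → . x y]
So the grammar is NOT LR(0).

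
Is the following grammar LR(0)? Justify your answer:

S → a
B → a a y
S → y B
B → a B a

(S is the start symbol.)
A grammar is LR(0) if no state in the canonical LR(0) collection has:
  - both a shift item (dot before a terminal) and a complete item (shift-reduce conflict), or
  - two or more complete items (reduce-reduce conflict; the accept item [S' → S .] counts as a complete item here).

Augment with S' → S and build the canonical LR(0) collection (I0 = CLOSURE({[S' → . S]}), then GOTO on every symbol after a dot until no new states appear). It has 10 states:
  I0: { [S → . a], [S → . y B], [S' → . S] }  — shift
  I1: { [S' → S .] }  — accept
  I2: { [S → a .] }  — reduce
  I3: { [B → . a B a], [B → . a a y], [S → y . B] }  — shift
  I4: { [S → y B .] }  — reduce
  I5: { [B → . a B a], [B → . a a y], [B → a . B a], [B → a . a y] }  — shift
  I6: { [B → a B . a] }  — shift
  I7: { [B → . a B a], [B → . a a y], [B → a . B a], [B → a . a y], [B → a a . y] }  — shift
  I8: { [B → a a y .] }  — reduce
  I9: { [B → a B a .] }  — reduce

Every state is either a pure shift/goto state or contains exactly one complete item and nothing to shift — no conflicts. The grammar is LR(0).

Answer: Yes, the grammar is LR(0)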